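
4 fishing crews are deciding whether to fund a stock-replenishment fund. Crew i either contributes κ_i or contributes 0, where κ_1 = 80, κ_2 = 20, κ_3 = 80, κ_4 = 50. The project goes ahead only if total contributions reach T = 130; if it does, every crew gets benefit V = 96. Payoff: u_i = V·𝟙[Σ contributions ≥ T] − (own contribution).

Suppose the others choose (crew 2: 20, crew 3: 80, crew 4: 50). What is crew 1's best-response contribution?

Others' total = 150 ≥ 130; contributing adds cost 80 for no extra benefit.
Best response: 0.

0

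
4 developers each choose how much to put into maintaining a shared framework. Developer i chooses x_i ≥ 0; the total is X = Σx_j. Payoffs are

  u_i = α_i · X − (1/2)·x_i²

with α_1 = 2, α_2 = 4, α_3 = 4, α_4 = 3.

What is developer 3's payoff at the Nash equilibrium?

44

Developer i's FOC: ∂u_i/∂x_i = α_i − x_i = 0, so x_i* = α_i.
NE contributions = (2, 4, 4, 3); X = 13.
u_3 = α_3·X − ½·(x_3)² = 4·13 − ½·4² = 44.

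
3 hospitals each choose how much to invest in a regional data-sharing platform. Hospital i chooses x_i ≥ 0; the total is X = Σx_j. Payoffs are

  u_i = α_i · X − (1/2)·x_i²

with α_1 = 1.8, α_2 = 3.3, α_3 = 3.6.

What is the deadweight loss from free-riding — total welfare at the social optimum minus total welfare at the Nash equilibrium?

51.39

Hospital i's FOC: ∂u_i/∂x_i = α_i − x_i = 0, so x_i* = α_i.
NE contributions = (1.8, 3.3, 3.6); X = 8.7.
W^NE = (Σα)·X − ½Σα_i² = 8.7² − ½·27.09 = 62.145.
Planner sets x_i = Σα_j = 8.7 for every i, so X^SO = 3·8.7 = 26.1.
W^SO = (Σα)·X^SO − ½·3·(Σα)² = (3/2)·8.7² = 113.535.
Deadweight loss = W^SO − W^NE = 51.39.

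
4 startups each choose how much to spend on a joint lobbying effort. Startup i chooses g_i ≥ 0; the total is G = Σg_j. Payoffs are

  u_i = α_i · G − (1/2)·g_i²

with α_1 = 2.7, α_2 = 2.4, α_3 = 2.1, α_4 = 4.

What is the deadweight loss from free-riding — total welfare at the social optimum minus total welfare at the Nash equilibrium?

142.17

Startup i's FOC: ∂u_i/∂g_i = α_i − g_i = 0, so g_i* = α_i.
NE contributions = (2.7, 2.4, 2.1, 4); G = 11.2.
W^NE = (Σα)·G − ½Σα_i² = 11.2² − ½·33.46 = 108.71.
Planner sets g_i = Σα_j = 11.2 for every i, so G^SO = 4·11.2 = 44.8.
W^SO = (Σα)·G^SO − ½·4·(Σα)² = (4/2)·11.2² = 250.88.
Deadweight loss = W^SO − W^NE = 142.17.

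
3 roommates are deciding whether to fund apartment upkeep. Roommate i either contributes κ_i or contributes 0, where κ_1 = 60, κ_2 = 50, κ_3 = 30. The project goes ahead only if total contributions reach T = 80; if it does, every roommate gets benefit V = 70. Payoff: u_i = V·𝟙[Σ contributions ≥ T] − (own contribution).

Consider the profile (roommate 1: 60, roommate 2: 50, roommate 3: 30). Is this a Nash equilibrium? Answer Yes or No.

No

Total = 140 ≥ 80: provided.
Roommate 1 (pledges 60, payoff 10): dropping to 0 → total 80, payoff 70. Profitable deviation.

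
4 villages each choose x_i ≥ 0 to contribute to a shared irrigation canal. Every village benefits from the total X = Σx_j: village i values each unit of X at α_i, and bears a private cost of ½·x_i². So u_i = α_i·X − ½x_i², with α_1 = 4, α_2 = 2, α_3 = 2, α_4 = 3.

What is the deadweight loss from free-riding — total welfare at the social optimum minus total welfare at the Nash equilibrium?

137.5

Village i's FOC: ∂u_i/∂x_i = α_i − x_i = 0, so x_i* = α_i.
NE contributions = (4, 2, 2, 3); X = 11.
W^NE = (Σα)·X − ½Σα_i² = 11² − ½·33 = 104.5.
Planner sets x_i = Σα_j = 11 for every i, so X^SO = 4·11 = 44.
W^SO = (Σα)·X^SO − ½·4·(Σα)² = (4/2)·11² = 242.
Deadweight loss = W^SO − W^NE = 137.5.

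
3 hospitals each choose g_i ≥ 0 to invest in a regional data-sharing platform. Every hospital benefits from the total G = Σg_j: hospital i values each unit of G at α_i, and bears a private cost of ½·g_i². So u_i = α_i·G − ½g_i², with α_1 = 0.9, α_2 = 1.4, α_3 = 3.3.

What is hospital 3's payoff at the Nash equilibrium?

13.035

Hospital i's FOC: ∂u_i/∂g_i = α_i − g_i = 0, so g_i* = α_i.
NE contributions = (0.9, 1.4, 3.3); G = 5.6.
u_3 = α_3·G − ½·(g_3)² = 3.3·5.6 − ½·3.3² = 13.035.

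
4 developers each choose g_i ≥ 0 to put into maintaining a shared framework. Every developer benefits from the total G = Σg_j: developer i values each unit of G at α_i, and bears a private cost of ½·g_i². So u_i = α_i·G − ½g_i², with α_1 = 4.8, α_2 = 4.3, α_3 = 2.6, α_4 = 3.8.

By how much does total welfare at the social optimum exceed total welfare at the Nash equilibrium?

271.615

Developer i's FOC: ∂u_i/∂g_i = α_i − g_i = 0, so g_i* = α_i.
NE contributions = (4.8, 4.3, 2.6, 3.8); G = 15.5.
W^NE = (Σα)·G − ½Σα_i² = 15.5² − ½·62.73 = 208.885.
Planner sets g_i = Σα_j = 15.5 for every i, so G^SO = 4·15.5 = 62.
W^SO = (Σα)·G^SO − ½·4·(Σα)² = (4/2)·15.5² = 480.5.
Deadweight loss = W^SO − W^NE = 271.615.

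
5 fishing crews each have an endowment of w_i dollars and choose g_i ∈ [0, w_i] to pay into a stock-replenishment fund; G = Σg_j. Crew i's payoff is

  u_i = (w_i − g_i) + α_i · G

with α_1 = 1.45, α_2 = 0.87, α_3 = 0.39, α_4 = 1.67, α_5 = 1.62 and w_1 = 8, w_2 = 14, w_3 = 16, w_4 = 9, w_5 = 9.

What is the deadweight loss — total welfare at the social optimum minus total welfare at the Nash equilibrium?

∂u_i/∂g_i = α_i − 1, so crew i contributes w_i if α_i > 1, else 0.
α_i > 1 for i ∈ {1, 4, 5}; NE contributions (8, 0, 0, 9, 9), G = 26.
W^NE = Σw_i − G^NE + (Σα_i)·G^NE = 56 + 5·26 = 186.
Planner: ∂(Σu_j)/∂g_i = Σα_j − 1 = 5 > 0, so everyone contributes w_i; G^SO = 56, W^SO = 56 + 5·56 = 336.
Deadweight loss = 150.

150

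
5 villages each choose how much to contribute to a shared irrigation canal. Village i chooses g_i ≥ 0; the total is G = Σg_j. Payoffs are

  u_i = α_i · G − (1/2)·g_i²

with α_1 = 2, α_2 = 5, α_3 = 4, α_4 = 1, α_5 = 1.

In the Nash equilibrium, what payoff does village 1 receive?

Village i's FOC: ∂u_i/∂g_i = α_i − g_i = 0, so g_i* = α_i.
NE contributions = (2, 5, 4, 1, 1); G = 13.
u_1 = α_1·G − ½·(g_1)² = 2·13 − ½·2² = 24.

24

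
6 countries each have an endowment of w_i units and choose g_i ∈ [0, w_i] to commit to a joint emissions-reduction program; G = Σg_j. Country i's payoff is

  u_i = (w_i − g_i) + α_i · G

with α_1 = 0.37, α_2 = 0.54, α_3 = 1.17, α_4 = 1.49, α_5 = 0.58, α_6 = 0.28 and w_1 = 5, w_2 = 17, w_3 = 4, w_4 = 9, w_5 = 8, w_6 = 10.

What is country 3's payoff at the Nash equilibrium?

15.21

∂u_i/∂g_i = α_i − 1, so country i contributes w_i if α_i > 1, else 0.
α_i > 1 for i ∈ {3, 4}; NE contributions (0, 0, 4, 9, 0, 0), G = 13.
u_3 = (4 − 4) + 1.17·13 = 15.21.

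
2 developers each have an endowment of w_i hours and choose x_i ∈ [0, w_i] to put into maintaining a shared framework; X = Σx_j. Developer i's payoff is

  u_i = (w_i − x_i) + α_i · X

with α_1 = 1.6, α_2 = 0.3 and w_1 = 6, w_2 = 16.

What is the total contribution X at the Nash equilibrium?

∂u_i/∂x_i = α_i − 1, so developer i contributes w_i if α_i > 1, else 0.
α_i > 1 for i ∈ {1}; NE contributions (6, 0), X = 6.

6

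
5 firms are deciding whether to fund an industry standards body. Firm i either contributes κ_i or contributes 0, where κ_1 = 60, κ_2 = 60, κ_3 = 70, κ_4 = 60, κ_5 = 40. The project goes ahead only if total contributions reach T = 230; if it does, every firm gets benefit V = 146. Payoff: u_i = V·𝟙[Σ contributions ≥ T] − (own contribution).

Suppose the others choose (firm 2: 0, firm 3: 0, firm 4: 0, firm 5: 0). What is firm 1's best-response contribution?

0

Others' total = 0. Even contributing 60 gives 60 < 230: no benefit either way.
Best response: 0.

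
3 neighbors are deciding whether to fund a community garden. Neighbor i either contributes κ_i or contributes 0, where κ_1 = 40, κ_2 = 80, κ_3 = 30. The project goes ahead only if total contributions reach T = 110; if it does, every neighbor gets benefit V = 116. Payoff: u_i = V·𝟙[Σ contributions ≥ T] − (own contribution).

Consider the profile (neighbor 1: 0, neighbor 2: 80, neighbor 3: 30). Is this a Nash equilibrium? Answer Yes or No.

Yes

Total = 110 ≥ 110: provided.
Neighbor 1 (pledges 0, payoff 116): pledging 40 → total 150, payoff 76. No gain.
Neighbor 2 (pledges 80, payoff 36): dropping to 0 → total 30, payoff 0. No gain.
Neighbor 3 (pledges 30, payoff 86): dropping to 0 → total 80, payoff 0. No gain.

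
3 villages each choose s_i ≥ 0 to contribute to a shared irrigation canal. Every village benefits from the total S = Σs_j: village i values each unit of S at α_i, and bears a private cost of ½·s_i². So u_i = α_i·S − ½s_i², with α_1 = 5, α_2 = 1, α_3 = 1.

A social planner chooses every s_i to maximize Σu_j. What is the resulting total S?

21

Planner FOC: ∂(Σu_j)/∂s_i = (Σα_j) − s_i = 0, so s_i^SO = Σα_j = 7 for every i; S^SO = 21.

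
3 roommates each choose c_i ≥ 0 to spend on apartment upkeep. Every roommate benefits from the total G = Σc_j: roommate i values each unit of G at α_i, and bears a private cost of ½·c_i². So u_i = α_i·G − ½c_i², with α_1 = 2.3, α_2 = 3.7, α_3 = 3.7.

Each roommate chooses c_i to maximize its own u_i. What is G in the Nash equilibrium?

Roommate i's FOC: ∂u_i/∂c_i = α_i − c_i = 0, so c_i* = α_i.
NE contributions = (2.3, 3.7, 3.7); G = 9.7.

9.7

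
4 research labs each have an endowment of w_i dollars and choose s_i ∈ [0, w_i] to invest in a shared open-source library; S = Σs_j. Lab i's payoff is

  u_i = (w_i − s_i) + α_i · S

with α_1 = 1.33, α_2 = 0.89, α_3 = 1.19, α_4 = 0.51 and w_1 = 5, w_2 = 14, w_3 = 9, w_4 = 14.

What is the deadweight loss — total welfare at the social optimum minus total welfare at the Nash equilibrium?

81.76

∂u_i/∂s_i = α_i − 1, so lab i contributes w_i if α_i > 1, else 0.
α_i > 1 for i ∈ {1, 3}; NE contributions (5, 0, 9, 0), S = 14.
W^NE = Σw_i − S^NE + (Σα_i)·S^NE = 42 + 2.92·14 = 82.88.
Planner: ∂(Σu_j)/∂s_i = Σα_j − 1 = 2.92 > 0, so everyone contributes w_i; S^SO = 42, W^SO = 42 + 2.92·42 = 164.64.
Deadweight loss = 81.76.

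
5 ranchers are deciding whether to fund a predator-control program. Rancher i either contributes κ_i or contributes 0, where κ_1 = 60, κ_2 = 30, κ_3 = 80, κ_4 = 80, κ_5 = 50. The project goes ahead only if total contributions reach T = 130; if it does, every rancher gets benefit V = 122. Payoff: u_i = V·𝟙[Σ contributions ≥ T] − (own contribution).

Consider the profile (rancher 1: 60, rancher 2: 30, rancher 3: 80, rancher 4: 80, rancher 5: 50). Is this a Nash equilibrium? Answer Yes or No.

No

Total = 300 ≥ 130: provided.
Rancher 1 (pledges 60, payoff 62): dropping to 0 → total 240, payoff 122. Profitable deviation.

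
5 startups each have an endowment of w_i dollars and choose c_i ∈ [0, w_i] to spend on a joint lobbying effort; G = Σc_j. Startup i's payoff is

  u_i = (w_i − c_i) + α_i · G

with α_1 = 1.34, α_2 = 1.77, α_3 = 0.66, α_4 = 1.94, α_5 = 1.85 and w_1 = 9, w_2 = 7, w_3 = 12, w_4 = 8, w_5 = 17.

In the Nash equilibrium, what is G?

41

∂u_i/∂c_i = α_i − 1, so startup i contributes w_i if α_i > 1, else 0.
α_i > 1 for i ∈ {1, 2, 4, 5}; NE contributions (9, 7, 0, 8, 17), G = 41.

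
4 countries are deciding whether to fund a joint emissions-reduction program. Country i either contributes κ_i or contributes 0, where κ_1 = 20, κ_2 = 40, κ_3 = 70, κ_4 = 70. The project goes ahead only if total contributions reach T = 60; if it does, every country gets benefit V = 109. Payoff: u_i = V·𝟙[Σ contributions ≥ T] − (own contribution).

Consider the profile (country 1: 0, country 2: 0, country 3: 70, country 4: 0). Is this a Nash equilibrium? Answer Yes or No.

Total = 70 ≥ 60: provided.
Country 1 (pledges 0, payoff 109): pledging 20 → total 90, payoff 89. No gain.
Country 2 (pledges 0, payoff 109): pledging 40 → total 110, payoff 69. No gain.
Country 3 (pledges 70, payoff 39): dropping to 0 → total 0, payoff 0. No gain.
Country 4 (pledges 0, payoff 109): pledging 70 → total 140, payoff 39. No gain.

Yes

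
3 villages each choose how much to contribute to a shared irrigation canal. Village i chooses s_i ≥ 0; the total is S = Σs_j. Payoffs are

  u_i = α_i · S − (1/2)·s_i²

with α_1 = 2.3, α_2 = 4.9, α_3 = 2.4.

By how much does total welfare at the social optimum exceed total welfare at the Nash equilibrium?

63.61

Village i's FOC: ∂u_i/∂s_i = α_i − s_i = 0, so s_i* = α_i.
NE contributions = (2.3, 4.9, 2.4); S = 9.6.
W^NE = (Σα)·S − ½Σα_i² = 9.6² − ½·35.06 = 74.63.
Planner sets s_i = Σα_j = 9.6 for every i, so S^SO = 3·9.6 = 28.8.
W^SO = (Σα)·S^SO − ½·3·(Σα)² = (3/2)·9.6² = 138.24.
Deadweight loss = W^SO − W^NE = 63.61.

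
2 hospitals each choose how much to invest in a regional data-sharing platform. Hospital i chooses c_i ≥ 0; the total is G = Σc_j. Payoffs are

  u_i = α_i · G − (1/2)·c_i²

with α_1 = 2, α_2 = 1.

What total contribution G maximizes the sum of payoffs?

Planner FOC: ∂(Σu_j)/∂c_i = (Σα_j) − c_i = 0, so c_i^SO = Σα_j = 3 for every i; G^SO = 6.

6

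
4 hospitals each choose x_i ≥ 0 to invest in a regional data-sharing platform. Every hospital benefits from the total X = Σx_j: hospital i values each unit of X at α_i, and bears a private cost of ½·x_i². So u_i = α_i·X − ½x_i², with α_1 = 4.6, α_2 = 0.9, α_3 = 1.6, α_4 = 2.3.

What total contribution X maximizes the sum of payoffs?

37.6

Planner FOC: ∂(Σu_j)/∂x_i = (Σα_j) − x_i = 0, so x_i^SO = Σα_j = 9.4 for every i; X^SO = 37.6.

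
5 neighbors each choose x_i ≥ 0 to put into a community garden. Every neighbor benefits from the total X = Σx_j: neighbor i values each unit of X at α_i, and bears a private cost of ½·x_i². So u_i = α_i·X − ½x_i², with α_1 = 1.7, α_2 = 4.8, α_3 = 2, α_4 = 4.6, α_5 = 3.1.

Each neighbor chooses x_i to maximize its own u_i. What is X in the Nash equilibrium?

16.2

Neighbor i's FOC: ∂u_i/∂x_i = α_i − x_i = 0, so x_i* = α_i.
NE contributions = (1.7, 4.8, 2, 4.6, 3.1); X = 16.2.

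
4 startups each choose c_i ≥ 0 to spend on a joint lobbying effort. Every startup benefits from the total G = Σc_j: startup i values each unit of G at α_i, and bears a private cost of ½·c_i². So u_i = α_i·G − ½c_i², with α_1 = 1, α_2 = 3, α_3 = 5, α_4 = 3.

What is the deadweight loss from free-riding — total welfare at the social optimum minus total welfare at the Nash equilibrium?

Startup i's FOC: ∂u_i/∂c_i = α_i − c_i = 0, so c_i* = α_i.
NE contributions = (1, 3, 5, 3); G = 12.
W^NE = (Σα)·G − ½Σα_i² = 12² − ½·44 = 122.
Planner sets c_i = Σα_j = 12 for every i, so G^SO = 4·12 = 48.
W^SO = (Σα)·G^SO − ½·4·(Σα)² = (4/2)·12² = 288.
Deadweight loss = W^SO − W^NE = 166.

166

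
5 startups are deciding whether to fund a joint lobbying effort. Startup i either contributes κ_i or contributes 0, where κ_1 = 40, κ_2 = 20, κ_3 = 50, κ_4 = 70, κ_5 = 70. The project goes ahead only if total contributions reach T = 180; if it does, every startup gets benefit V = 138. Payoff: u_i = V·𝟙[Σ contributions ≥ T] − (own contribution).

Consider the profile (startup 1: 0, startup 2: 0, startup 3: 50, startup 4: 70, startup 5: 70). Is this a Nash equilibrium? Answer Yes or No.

Total = 190 ≥ 180: provided.
Startup 1 (pledges 0, payoff 138): pledging 40 → total 230, payoff 98. No gain.
Startup 2 (pledges 0, payoff 138): pledging 20 → total 210, payoff 118. No gain.
Startup 3 (pledges 50, payoff 88): dropping to 0 → total 140, payoff 0. No gain.
Startup 4 (pledges 70, payoff 68): dropping to 0 → total 120, payoff 0. No gain.
Startup 5 (pledges 70, payoff 68): dropping to 0 → total 120, payoff 0. No gain.

Yes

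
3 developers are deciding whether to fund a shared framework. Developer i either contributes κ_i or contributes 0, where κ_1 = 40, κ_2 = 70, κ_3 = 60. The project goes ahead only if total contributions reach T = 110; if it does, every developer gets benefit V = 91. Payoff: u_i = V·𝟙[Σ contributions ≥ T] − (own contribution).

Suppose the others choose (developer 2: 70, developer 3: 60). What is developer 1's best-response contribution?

Others' total = 130 ≥ 110; contributing adds cost 40 for no extra benefit.
Best response: 0.

0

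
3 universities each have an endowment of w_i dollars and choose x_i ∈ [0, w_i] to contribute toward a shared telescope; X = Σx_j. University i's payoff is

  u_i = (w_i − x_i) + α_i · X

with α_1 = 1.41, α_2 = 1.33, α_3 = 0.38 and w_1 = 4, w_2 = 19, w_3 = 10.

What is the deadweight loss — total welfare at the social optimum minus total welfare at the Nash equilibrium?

∂u_i/∂x_i = α_i − 1, so university i contributes w_i if α_i > 1, else 0.
α_i > 1 for i ∈ {1, 2}; NE contributions (4, 19, 0), X = 23.
W^NE = Σw_i − X^NE + (Σα_i)·X^NE = 33 + 2.12·23 = 81.76.
Planner: ∂(Σu_j)/∂x_i = Σα_j − 1 = 2.12 > 0, so everyone contributes w_i; X^SO = 33, W^SO = 33 + 2.12·33 = 102.96.
Deadweight loss = 21.2.

21.2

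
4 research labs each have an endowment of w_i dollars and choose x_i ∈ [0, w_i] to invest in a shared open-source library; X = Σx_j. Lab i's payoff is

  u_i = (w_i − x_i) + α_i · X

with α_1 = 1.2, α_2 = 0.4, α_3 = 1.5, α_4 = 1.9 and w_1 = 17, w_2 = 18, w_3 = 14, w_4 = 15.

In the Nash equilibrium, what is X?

46

∂u_i/∂x_i = α_i − 1, so lab i contributes w_i if α_i > 1, else 0.
α_i > 1 for i ∈ {1, 3, 4}; NE contributions (17, 0, 14, 15), X = 46.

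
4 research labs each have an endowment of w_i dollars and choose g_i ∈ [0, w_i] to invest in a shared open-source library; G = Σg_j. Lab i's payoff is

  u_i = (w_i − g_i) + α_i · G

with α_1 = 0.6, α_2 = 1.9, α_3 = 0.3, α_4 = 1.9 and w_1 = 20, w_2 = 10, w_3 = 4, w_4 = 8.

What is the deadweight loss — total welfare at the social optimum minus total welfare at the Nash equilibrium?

∂u_i/∂g_i = α_i − 1, so lab i contributes w_i if α_i > 1, else 0.
α_i > 1 for i ∈ {2, 4}; NE contributions (0, 10, 0, 8), G = 18.
W^NE = Σw_i − G^NE + (Σα_i)·G^NE = 42 + 3.7·18 = 108.6.
Planner: ∂(Σu_j)/∂g_i = Σα_j − 1 = 3.7 > 0, so everyone contributes w_i; G^SO = 42, W^SO = 42 + 3.7·42 = 197.4.
Deadweight loss = 88.8.

88.8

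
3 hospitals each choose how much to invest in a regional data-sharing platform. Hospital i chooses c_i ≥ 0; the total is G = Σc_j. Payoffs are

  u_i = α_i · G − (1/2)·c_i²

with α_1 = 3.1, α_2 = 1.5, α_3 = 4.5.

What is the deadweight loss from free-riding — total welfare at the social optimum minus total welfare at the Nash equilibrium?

57.46

Hospital i's FOC: ∂u_i/∂c_i = α_i − c_i = 0, so c_i* = α_i.
NE contributions = (3.1, 1.5, 4.5); G = 9.1.
W^NE = (Σα)·G − ½Σα_i² = 9.1² − ½·32.11 = 66.755.
Planner sets c_i = Σα_j = 9.1 for every i, so G^SO = 3·9.1 = 27.3.
W^SO = (Σα)·G^SO − ½·3·(Σα)² = (3/2)·9.1² = 124.215.
Deadweight loss = W^SO − W^NE = 57.46.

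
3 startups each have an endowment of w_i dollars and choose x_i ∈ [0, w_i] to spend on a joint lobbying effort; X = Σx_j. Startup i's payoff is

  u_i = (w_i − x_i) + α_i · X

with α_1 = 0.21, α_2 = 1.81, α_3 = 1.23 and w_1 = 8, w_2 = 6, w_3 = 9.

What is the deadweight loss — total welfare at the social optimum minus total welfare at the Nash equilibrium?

18

∂u_i/∂x_i = α_i − 1, so startup i contributes w_i if α_i > 1, else 0.
α_i > 1 for i ∈ {2, 3}; NE contributions (0, 6, 9), X = 15.
W^NE = Σw_i − X^NE + (Σα_i)·X^NE = 23 + 2.25·15 = 56.75.
Planner: ∂(Σu_j)/∂x_i = Σα_j − 1 = 2.25 > 0, so everyone contributes w_i; X^SO = 23, W^SO = 23 + 2.25·23 = 74.75.
Deadweight loss = 18.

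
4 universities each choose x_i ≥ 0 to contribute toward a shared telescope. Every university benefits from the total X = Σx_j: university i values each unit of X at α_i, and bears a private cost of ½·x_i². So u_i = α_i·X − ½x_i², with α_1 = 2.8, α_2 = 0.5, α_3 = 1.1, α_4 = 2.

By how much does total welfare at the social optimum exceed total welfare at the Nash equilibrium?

47.61

University i's FOC: ∂u_i/∂x_i = α_i − x_i = 0, so x_i* = α_i.
NE contributions = (2.8, 0.5, 1.1, 2); X = 6.4.
W^NE = (Σα)·X − ½Σα_i² = 6.4² − ½·13.3 = 34.31.
Planner sets x_i = Σα_j = 6.4 for every i, so X^SO = 4·6.4 = 25.6.
W^SO = (Σα)·X^SO − ½·4·(Σα)² = (4/2)·6.4² = 81.92.
Deadweight loss = W^SO − W^NE = 47.61.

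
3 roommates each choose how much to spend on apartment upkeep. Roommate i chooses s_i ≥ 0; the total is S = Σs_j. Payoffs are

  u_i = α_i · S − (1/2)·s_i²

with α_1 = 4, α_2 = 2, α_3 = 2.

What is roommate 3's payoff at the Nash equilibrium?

14

Roommate i's FOC: ∂u_i/∂s_i = α_i − s_i = 0, so s_i* = α_i.
NE contributions = (4, 2, 2); S = 8.
u_3 = α_3·S − ½·(s_3)² = 2·8 − ½·2² = 14.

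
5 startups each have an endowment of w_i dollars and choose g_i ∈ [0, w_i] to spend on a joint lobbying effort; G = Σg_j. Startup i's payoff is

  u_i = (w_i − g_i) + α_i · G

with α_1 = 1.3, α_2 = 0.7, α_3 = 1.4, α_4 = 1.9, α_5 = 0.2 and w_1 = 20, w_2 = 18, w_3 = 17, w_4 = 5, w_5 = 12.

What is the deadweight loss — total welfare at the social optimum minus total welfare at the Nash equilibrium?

135

∂u_i/∂g_i = α_i − 1, so startup i contributes w_i if α_i > 1, else 0.
α_i > 1 for i ∈ {1, 3, 4}; NE contributions (20, 0, 17, 5, 0), G = 42.
W^NE = Σw_i − G^NE + (Σα_i)·G^NE = 72 + 4.5·42 = 261.
Planner: ∂(Σu_j)/∂g_i = Σα_j − 1 = 4.5 > 0, so everyone contributes w_i; G^SO = 72, W^SO = 72 + 4.5·72 = 396.
Deadweight loss = 135.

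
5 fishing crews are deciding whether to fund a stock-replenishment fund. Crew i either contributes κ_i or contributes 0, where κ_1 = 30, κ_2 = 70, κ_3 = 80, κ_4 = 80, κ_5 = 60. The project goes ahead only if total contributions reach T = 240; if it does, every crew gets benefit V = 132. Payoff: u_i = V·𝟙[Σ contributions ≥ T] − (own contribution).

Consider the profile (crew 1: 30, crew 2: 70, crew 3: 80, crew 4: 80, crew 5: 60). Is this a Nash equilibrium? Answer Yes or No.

Total = 320 ≥ 240: provided.
Crew 1 (pledges 30, payoff 102): dropping to 0 → total 290, payoff 132. Profitable deviation.

No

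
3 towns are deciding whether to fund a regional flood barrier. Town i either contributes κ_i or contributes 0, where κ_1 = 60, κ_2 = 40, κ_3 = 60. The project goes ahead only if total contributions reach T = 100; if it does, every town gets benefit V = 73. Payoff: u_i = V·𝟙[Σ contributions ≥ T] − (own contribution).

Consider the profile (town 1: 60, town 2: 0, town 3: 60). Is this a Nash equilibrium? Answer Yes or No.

Yes

Total = 120 ≥ 100: provided.
Town 1 (pledges 60, payoff 13): dropping to 0 → total 60, payoff 0. No gain.
Town 2 (pledges 0, payoff 73): pledging 40 → total 160, payoff 33. No gain.
Town 3 (pledges 60, payoff 13): dropping to 0 → total 60, payoff 0. No gain.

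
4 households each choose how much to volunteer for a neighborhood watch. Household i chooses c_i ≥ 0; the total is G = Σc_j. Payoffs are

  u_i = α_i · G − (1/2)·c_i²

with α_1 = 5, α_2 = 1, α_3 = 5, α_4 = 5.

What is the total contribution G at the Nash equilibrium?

Household i's FOC: ∂u_i/∂c_i = α_i − c_i = 0, so c_i* = α_i.
NE contributions = (5, 1, 5, 5); G = 16.

16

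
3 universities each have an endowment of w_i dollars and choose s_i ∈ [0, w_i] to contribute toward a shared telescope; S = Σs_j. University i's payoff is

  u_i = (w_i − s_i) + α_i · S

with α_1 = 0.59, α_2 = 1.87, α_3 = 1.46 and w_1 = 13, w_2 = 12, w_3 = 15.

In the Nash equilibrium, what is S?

∂u_i/∂s_i = α_i − 1, so university i contributes w_i if α_i > 1, else 0.
α_i > 1 for i ∈ {2, 3}; NE contributions (0, 12, 15), S = 27.

27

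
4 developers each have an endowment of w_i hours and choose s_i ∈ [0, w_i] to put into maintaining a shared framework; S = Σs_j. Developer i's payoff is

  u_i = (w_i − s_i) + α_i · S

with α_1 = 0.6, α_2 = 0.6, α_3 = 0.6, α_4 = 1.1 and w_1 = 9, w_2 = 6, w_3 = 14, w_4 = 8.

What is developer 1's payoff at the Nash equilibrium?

∂u_i/∂s_i = α_i − 1, so developer i contributes w_i if α_i > 1, else 0.
α_i > 1 for i ∈ {4}; NE contributions (0, 0, 0, 8), S = 8.
u_1 = (9 − 0) + 0.6·8 = 13.8.

13.8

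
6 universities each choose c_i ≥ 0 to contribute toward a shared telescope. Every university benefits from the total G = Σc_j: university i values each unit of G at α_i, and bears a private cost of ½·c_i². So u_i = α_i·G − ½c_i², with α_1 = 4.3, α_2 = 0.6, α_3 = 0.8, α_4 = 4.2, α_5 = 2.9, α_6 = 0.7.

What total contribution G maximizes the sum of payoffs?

81

Planner FOC: ∂(Σu_j)/∂c_i = (Σα_j) − c_i = 0, so c_i^SO = Σα_j = 13.5 for every i; G^SO = 81.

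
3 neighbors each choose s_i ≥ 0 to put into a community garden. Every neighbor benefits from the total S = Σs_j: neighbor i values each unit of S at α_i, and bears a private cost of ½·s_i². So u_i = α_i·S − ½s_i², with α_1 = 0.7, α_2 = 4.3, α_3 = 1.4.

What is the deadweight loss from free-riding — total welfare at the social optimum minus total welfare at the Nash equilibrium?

Neighbor i's FOC: ∂u_i/∂s_i = α_i − s_i = 0, so s_i* = α_i.
NE contributions = (0.7, 4.3, 1.4); S = 6.4.
W^NE = (Σα)·S − ½Σα_i² = 6.4² − ½·20.94 = 30.49.
Planner sets s_i = Σα_j = 6.4 for every i, so S^SO = 3·6.4 = 19.2.
W^SO = (Σα)·S^SO − ½·3·(Σα)² = (3/2)·6.4² = 61.44.
Deadweight loss = W^SO − W^NE = 30.95.

30.95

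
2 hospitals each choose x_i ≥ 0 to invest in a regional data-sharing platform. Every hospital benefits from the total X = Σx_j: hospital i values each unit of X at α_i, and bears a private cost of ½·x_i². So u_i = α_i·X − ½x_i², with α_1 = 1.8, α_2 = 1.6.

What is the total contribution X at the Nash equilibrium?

Hospital i's FOC: ∂u_i/∂x_i = α_i − x_i = 0, so x_i* = α_i.
NE contributions = (1.8, 1.6); X = 3.4.

3.4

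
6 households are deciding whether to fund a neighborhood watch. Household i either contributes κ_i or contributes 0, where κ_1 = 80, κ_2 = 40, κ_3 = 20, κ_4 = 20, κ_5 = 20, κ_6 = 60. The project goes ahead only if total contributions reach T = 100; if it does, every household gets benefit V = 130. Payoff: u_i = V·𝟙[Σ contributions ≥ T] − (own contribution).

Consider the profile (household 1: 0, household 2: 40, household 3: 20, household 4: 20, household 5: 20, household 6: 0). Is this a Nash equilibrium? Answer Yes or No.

Total = 100 ≥ 100: provided.
Household 1 (pledges 0, payoff 130): pledging 80 → total 180, payoff 50. No gain.
Household 2 (pledges 40, payoff 90): dropping to 0 → total 60, payoff 0. No gain.
Household 3 (pledges 20, payoff 110): dropping to 0 → total 80, payoff 0. No gain.
Household 4 (pledges 20, payoff 110): dropping to 0 → total 80, payoff 0. No gain.
Household 5 (pledges 20, payoff 110): dropping to 0 → total 80, payoff 0. No gain.
Household 6 (pledges 0, payoff 130): pledging 60 → total 160, payoff 70. No gain.

Yes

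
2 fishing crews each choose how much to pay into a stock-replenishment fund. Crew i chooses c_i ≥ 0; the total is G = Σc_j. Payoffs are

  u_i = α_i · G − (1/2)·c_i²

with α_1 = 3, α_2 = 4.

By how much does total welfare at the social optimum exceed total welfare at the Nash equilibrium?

Crew i's FOC: ∂u_i/∂c_i = α_i − c_i = 0, so c_i* = α_i.
NE contributions = (3, 4); G = 7.
W^NE = (Σα)·G − ½Σα_i² = 7² − ½·25 = 36.5.
Planner sets c_i = Σα_j = 7 for every i, so G^SO = 2·7 = 14.
W^SO = (Σα)·G^SO − ½·2·(Σα)² = (2/2)·7² = 49.
Deadweight loss = W^SO − W^NE = 12.5.

12.5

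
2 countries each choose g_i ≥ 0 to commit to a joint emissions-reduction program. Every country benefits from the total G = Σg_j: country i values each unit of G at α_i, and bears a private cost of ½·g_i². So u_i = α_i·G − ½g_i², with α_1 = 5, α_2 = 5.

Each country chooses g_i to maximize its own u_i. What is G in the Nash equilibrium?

Country i's FOC: ∂u_i/∂g_i = α_i − g_i = 0, so g_i* = α_i.
NE contributions = (5, 5); G = 10.

10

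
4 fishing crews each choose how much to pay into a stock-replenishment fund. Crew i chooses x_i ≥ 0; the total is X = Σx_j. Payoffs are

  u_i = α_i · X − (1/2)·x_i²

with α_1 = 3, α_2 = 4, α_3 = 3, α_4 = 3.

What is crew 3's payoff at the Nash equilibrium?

Crew i's FOC: ∂u_i/∂x_i = α_i − x_i = 0, so x_i* = α_i.
NE contributions = (3, 4, 3, 3); X = 13.
u_3 = α_3·X − ½·(x_3)² = 3·13 − ½·3² = 34.5.

34.5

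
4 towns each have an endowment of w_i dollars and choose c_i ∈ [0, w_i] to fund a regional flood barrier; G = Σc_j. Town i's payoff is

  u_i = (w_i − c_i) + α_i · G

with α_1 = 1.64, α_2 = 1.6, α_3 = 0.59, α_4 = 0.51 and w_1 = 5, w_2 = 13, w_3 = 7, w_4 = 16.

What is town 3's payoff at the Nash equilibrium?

∂u_i/∂c_i = α_i − 1, so town i contributes w_i if α_i > 1, else 0.
α_i > 1 for i ∈ {1, 2}; NE contributions (5, 13, 0, 0), G = 18.
u_3 = (7 − 0) + 0.59·18 = 17.62.

17.62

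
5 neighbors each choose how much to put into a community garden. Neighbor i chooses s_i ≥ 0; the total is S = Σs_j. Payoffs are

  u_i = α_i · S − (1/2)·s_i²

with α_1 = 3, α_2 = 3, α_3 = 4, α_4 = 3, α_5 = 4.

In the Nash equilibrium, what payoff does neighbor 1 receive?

Neighbor i's FOC: ∂u_i/∂s_i = α_i − s_i = 0, so s_i* = α_i.
NE contributions = (3, 3, 4, 3, 4); S = 17.
u_1 = α_1·S − ½·(s_1)² = 3·17 − ½·3² = 46.5.

46.5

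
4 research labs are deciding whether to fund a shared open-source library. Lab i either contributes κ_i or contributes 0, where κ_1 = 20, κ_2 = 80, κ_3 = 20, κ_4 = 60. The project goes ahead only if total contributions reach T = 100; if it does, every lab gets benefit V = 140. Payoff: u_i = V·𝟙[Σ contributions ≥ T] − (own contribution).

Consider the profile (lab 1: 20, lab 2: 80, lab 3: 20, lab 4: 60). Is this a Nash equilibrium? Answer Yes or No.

Total = 180 ≥ 100: provided.
Lab 1 (pledges 20, payoff 120): dropping to 0 → total 160, payoff 140. Profitable deviation.

No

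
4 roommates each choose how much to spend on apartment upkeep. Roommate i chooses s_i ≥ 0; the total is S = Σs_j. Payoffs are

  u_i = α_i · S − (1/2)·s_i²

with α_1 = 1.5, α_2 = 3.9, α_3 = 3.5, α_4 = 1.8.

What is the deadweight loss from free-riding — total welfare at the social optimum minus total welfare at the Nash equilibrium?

130.965

Roommate i's FOC: ∂u_i/∂s_i = α_i − s_i = 0, so s_i* = α_i.
NE contributions = (1.5, 3.9, 3.5, 1.8); S = 10.7.
W^NE = (Σα)·S − ½Σα_i² = 10.7² − ½·32.95 = 98.015.
Planner sets s_i = Σα_j = 10.7 for every i, so S^SO = 4·10.7 = 42.8.
W^SO = (Σα)·S^SO − ½·4·(Σα)² = (4/2)·10.7² = 228.98.
Deadweight loss = W^SO − W^NE = 130.965.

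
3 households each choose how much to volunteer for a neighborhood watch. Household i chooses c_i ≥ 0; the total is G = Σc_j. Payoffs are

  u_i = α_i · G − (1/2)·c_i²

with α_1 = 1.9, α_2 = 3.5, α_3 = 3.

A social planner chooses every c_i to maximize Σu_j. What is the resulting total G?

Planner FOC: ∂(Σu_j)/∂c_i = (Σα_j) − c_i = 0, so c_i^SO = Σα_j = 8.4 for every i; G^SO = 25.2.

25.2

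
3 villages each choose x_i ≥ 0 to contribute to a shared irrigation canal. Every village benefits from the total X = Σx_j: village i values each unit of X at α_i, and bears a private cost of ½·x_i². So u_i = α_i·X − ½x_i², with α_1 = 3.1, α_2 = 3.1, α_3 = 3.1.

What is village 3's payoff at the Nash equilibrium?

Village i's FOC: ∂u_i/∂x_i = α_i − x_i = 0, so x_i* = α_i.
NE contributions = (3.1, 3.1, 3.1); X = 9.3.
u_3 = α_3·X − ½·(x_3)² = 3.1·9.3 − ½·3.1² = 24.025.

24.025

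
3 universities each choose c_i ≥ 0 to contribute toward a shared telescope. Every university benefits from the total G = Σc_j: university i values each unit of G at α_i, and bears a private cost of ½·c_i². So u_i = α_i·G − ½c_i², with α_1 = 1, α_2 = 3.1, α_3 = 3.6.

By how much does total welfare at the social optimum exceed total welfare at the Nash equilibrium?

University i's FOC: ∂u_i/∂c_i = α_i − c_i = 0, so c_i* = α_i.
NE contributions = (1, 3.1, 3.6); G = 7.7.
W^NE = (Σα)·G − ½Σα_i² = 7.7² − ½·23.57 = 47.505.
Planner sets c_i = Σα_j = 7.7 for every i, so G^SO = 3·7.7 = 23.1.
W^SO = (Σα)·G^SO − ½·3·(Σα)² = (3/2)·7.7² = 88.935.
Deadweight loss = W^SO − W^NE = 41.43.

41.43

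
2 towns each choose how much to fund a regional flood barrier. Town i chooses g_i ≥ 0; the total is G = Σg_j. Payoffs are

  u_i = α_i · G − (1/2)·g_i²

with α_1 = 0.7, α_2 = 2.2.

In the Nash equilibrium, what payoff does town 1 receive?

Town i's FOC: ∂u_i/∂g_i = α_i − g_i = 0, so g_i* = α_i.
NE contributions = (0.7, 2.2); G = 2.9.
u_1 = α_1·G − ½·(g_1)² = 0.7·2.9 − ½·0.7² = 1.785.

1.785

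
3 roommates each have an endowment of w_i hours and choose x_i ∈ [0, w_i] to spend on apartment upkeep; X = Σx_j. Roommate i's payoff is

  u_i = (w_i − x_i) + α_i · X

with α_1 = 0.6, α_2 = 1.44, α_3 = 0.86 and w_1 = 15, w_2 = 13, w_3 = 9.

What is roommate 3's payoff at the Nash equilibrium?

20.18

∂u_i/∂x_i = α_i − 1, so roommate i contributes w_i if α_i > 1, else 0.
α_i > 1 for i ∈ {2}; NE contributions (0, 13, 0), X = 13.
u_3 = (9 − 0) + 0.86·13 = 20.18.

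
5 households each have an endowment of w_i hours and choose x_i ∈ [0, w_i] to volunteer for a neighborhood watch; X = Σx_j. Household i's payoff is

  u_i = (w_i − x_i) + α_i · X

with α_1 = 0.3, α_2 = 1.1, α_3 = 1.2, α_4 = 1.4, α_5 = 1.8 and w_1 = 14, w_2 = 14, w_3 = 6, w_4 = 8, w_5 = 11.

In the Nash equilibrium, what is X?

∂u_i/∂x_i = α_i − 1, so household i contributes w_i if α_i > 1, else 0.
α_i > 1 for i ∈ {2, 3, 4, 5}; NE contributions (0, 14, 6, 8, 11), X = 39.

39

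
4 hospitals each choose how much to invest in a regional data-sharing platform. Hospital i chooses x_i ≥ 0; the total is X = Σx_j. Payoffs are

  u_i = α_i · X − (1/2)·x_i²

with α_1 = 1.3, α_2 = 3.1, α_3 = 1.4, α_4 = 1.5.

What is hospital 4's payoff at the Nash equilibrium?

9.825

Hospital i's FOC: ∂u_i/∂x_i = α_i − x_i = 0, so x_i* = α_i.
NE contributions = (1.3, 3.1, 1.4, 1.5); X = 7.3.
u_4 = α_4·X − ½·(x_4)² = 1.5·7.3 − ½·1.5² = 9.825.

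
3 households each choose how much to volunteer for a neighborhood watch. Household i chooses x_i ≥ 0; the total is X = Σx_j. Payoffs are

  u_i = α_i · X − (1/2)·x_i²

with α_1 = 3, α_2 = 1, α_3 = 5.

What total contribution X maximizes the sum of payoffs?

27

Planner FOC: ∂(Σu_j)/∂x_i = (Σα_j) − x_i = 0, so x_i^SO = Σα_j = 9 for every i; X^SO = 27.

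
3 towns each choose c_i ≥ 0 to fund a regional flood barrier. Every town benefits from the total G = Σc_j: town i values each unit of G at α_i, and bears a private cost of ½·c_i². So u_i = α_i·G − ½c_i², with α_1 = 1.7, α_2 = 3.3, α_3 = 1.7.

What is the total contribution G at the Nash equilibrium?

6.7

Town i's FOC: ∂u_i/∂c_i = α_i − c_i = 0, so c_i* = α_i.
NE contributions = (1.7, 3.3, 1.7); G = 6.7.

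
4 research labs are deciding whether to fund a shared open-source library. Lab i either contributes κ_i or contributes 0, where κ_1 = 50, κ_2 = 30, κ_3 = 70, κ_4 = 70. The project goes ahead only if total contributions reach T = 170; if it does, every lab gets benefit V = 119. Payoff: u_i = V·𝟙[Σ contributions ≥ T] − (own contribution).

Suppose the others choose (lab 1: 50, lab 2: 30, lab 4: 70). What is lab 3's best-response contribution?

Others' total = 150. Contributing 70 brings total to 220 ≥ 170: gain V − κ_3 = 49.
Best response: 70.

70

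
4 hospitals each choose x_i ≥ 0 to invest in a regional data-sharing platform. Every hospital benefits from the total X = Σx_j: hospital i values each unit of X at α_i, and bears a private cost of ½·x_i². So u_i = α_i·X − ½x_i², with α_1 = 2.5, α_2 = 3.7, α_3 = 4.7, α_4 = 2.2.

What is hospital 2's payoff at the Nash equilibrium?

Hospital i's FOC: ∂u_i/∂x_i = α_i − x_i = 0, so x_i* = α_i.
NE contributions = (2.5, 3.7, 4.7, 2.2); X = 13.1.
u_2 = α_2·X − ½·(x_2)² = 3.7·13.1 − ½·3.7² = 41.625.

41.625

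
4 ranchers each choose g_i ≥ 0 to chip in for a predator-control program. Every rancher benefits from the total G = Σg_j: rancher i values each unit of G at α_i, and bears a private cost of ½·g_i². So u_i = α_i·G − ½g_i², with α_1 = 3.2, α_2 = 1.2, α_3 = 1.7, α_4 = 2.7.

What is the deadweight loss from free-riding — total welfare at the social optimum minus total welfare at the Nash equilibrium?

Rancher i's FOC: ∂u_i/∂g_i = α_i − g_i = 0, so g_i* = α_i.
NE contributions = (3.2, 1.2, 1.7, 2.7); G = 8.8.
W^NE = (Σα)·G − ½Σα_i² = 8.8² − ½·21.86 = 66.51.
Planner sets g_i = Σα_j = 8.8 for every i, so G^SO = 4·8.8 = 35.2.
W^SO = (Σα)·G^SO − ½·4·(Σα)² = (4/2)·8.8² = 154.88.
Deadweight loss = W^SO − W^NE = 88.37.

88.37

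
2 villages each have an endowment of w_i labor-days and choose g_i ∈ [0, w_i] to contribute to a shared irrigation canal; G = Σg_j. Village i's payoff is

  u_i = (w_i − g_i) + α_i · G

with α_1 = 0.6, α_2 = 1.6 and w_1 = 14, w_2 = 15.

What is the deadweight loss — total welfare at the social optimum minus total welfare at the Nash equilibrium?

∂u_i/∂g_i = α_i − 1, so village i contributes w_i if α_i > 1, else 0.
α_i > 1 for i ∈ {2}; NE contributions (0, 15), G = 15.
W^NE = Σw_i − G^NE + (Σα_i)·G^NE = 29 + 1.2·15 = 47.
Planner: ∂(Σu_j)/∂g_i = Σα_j − 1 = 1.2 > 0, so everyone contributes w_i; G^SO = 29, W^SO = 29 + 1.2·29 = 63.8.
Deadweight loss = 16.8.

16.8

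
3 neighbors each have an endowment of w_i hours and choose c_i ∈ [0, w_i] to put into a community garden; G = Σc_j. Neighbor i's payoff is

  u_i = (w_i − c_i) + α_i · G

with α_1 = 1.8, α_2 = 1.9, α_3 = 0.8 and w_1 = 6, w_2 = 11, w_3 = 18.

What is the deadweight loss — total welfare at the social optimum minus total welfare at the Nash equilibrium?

63

∂u_i/∂c_i = α_i − 1, so neighbor i contributes w_i if α_i > 1, else 0.
α_i > 1 for i ∈ {1, 2}; NE contributions (6, 11, 0), G = 17.
W^NE = Σw_i − G^NE + (Σα_i)·G^NE = 35 + 3.5·17 = 94.5.
Planner: ∂(Σu_j)/∂c_i = Σα_j − 1 = 3.5 > 0, so everyone contributes w_i; G^SO = 35, W^SO = 35 + 3.5·35 = 157.5.
Deadweight loss = 63.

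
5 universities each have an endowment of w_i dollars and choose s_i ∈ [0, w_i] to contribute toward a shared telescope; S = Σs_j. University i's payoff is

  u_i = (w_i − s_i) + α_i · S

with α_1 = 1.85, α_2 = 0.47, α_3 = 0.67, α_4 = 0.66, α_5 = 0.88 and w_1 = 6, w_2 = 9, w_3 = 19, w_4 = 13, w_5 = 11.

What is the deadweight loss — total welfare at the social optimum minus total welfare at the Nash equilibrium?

∂u_i/∂s_i = α_i − 1, so university i contributes w_i if α_i > 1, else 0.
α_i > 1 for i ∈ {1}; NE contributions (6, 0, 0, 0, 0), S = 6.
W^NE = Σw_i − S^NE + (Σα_i)·S^NE = 58 + 3.53·6 = 79.18.
Planner: ∂(Σu_j)/∂s_i = Σα_j − 1 = 3.53 > 0, so everyone contributes w_i; S^SO = 58, W^SO = 58 + 3.53·58 = 262.74.
Deadweight loss = 183.56.

183.56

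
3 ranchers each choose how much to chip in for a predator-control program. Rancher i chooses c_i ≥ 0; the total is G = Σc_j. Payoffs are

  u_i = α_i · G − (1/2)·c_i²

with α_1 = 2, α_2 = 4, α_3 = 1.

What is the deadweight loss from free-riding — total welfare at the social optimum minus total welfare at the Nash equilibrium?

Rancher i's FOC: ∂u_i/∂c_i = α_i − c_i = 0, so c_i* = α_i.
NE contributions = (2, 4, 1); G = 7.
W^NE = (Σα)·G − ½Σα_i² = 7² − ½·21 = 38.5.
Planner sets c_i = Σα_j = 7 for every i, so G^SO = 3·7 = 21.
W^SO = (Σα)·G^SO − ½·3·(Σα)² = (3/2)·7² = 73.5.
Deadweight loss = W^SO − W^NE = 35.

35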